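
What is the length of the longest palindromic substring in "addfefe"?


Input: "addfefe"
Checking substrings for palindromes:
  [3:6] "fef" (len 3) => palindrome
  [4:7] "efe" (len 3) => palindrome
  [1:3] "dd" (len 2) => palindrome
Longest palindromic substring: "fef" with length 3

3


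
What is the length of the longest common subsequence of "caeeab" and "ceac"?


LCS of "caeeab" and "ceac"
DP table:
           c    e    a    c
      0    0    0    0    0
  c   0    1    1    1    1
  a   0    1    1    2    2
  e   0    1    2    2    2
  e   0    1    2    2    2
  a   0    1    2    3    3
  b   0    1    2    3    3
LCS length = dp[6][4] = 3

3


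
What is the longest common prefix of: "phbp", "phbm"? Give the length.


Words: phbp, phbm
  Position 0: all 'p' => match
  Position 1: all 'h' => match
  Position 2: all 'b' => match
  Position 3: ('p', 'm') => mismatch, stop
LCP = "phb" (length 3)

3


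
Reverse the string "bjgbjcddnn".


Input: bjgbjcddnn
Reading characters right to left:
  Position 9: 'n'
  Position 8: 'n'
  Position 7: 'd'
  Position 6: 'd'
  Position 5: 'c'
  Position 4: 'j'
  Position 3: 'b'
  Position 2: 'g'
  Position 1: 'j'
  Position 0: 'b'
Reversed: nnddcjbgjb

nnddcjbgjb


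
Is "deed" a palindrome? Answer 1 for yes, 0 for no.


Input: deed
Reversed: deed
  Compare pos 0 ('d') with pos 3 ('d'): match
  Compare pos 1 ('e') with pos 2 ('e'): match
Result: palindrome

1


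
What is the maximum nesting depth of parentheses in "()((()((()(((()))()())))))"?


Input: "()((()((()(((()))()())))))"
Tracking depth:
  Position 0 '(': depth becomes 1
  Position 1 ')': depth becomes 0
  Position 2 '(': depth becomes 1
  Position 3 '(': depth becomes 2
  Position 4 '(': depth becomes 3
  Position 5 ')': depth becomes 2
  Position 6 '(': depth becomes 3
  Position 7 '(': depth becomes 4
  Position 8 '(': depth becomes 5
  Position 9 ')': depth becomes 4
  Position 10 '(': depth becomes 5
  Position 11 '(': depth becomes 6
  Position 12 '(': depth becomes 7
  Position 13 '(': depth becomes 8
  Position 14 ')': depth becomes 7
  Position 15 ')': depth becomes 6
  Position 16 ')': depth becomes 5
  Position 17 '(': depth becomes 6
  Position 18 ')': depth becomes 5
  Position 19 '(': depth becomes 6
  Position 20 ')': depth becomes 5
  Position 21 ')': depth becomes 4
  Position 22 ')': depth becomes 3
  Position 23 ')': depth becomes 2
  Position 24 ')': depth becomes 1
  Position 25 ')': depth becomes 0
Maximum depth reached: 8

8


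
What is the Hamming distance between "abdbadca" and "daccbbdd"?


Comparing "abdbadca" and "daccbbdd" position by position:
  Position 0: 'a' vs 'd' => differ
  Position 1: 'b' vs 'a' => differ
  Position 2: 'd' vs 'c' => differ
  Position 3: 'b' vs 'c' => differ
  Position 4: 'a' vs 'b' => differ
  Position 5: 'd' vs 'b' => differ
  Position 6: 'c' vs 'd' => differ
  Position 7: 'a' vs 'd' => differ
Total differences (Hamming distance): 8

8


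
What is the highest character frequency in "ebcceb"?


Input: ebcceb
Character counts:
  'b': 2
  'c': 2
  'e': 2
Maximum frequency: 2

2


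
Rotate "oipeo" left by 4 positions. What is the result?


Input: "oipeo", rotate left by 4
First 4 characters: "oipe"
Remaining characters: "o"
Concatenate remaining + first: "o" + "oipe" = "ooipe"

ooipe


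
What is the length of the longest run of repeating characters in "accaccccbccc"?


Input: "accaccccbccc"
Scanning for longest run:
  Position 1 ('c'): new char, reset run to 1
  Position 2 ('c'): continues run of 'c', length=2
  Position 3 ('a'): new char, reset run to 1
  Position 4 ('c'): new char, reset run to 1
  Position 5 ('c'): continues run of 'c', length=2
  Position 6 ('c'): continues run of 'c', length=3
  Position 7 ('c'): continues run of 'c', length=4
  Position 8 ('b'): new char, reset run to 1
  Position 9 ('c'): new char, reset run to 1
  Position 10 ('c'): continues run of 'c', length=2
  Position 11 ('c'): continues run of 'c', length=3
Longest run: 'c' with length 4

4


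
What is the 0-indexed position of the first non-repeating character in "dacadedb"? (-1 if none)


Input: dacadedb
Character frequencies:
  'a': 2
  'b': 1
  'c': 1
  'd': 3
  'e': 1
Scanning left to right for freq == 1:
  Position 0 ('d'): freq=3, skip
  Position 1 ('a'): freq=2, skip
  Position 2 ('c'): unique! => answer = 2

2


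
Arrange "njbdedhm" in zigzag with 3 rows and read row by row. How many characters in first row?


Zigzag "njbdedhm" into 3 rows:
Placing characters:
  'n' => row 0
  'j' => row 1
  'b' => row 2
  'd' => row 1
  'e' => row 0
  'd' => row 1
  'h' => row 2
  'm' => row 1
Rows:
  Row 0: "ne"
  Row 1: "jddm"
  Row 2: "bh"
First row length: 2

2


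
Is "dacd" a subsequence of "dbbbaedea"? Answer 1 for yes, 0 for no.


Check if "dacd" is a subsequence of "dbbbaedea"
Greedy scan:
  Position 0 ('d'): matches sub[0] = 'd'
  Position 1 ('b'): no match needed
  Position 2 ('b'): no match needed
  Position 3 ('b'): no match needed
  Position 4 ('a'): matches sub[1] = 'a'
  Position 5 ('e'): no match needed
  Position 6 ('d'): no match needed
  Position 7 ('e'): no match needed
  Position 8 ('a'): no match needed
Only matched 2/4 characters => not a subsequence

0


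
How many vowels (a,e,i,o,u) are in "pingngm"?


Input: pingngm
Checking each character:
  'p' at position 0: consonant
  'i' at position 1: vowel (running total: 1)
  'n' at position 2: consonant
  'g' at position 3: consonant
  'n' at position 4: consonant
  'g' at position 5: consonant
  'm' at position 6: consonant
Total vowels: 1

1


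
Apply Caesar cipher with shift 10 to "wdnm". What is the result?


Caesar cipher: shift "wdnm" by 10
  'w' (pos 22) + 10 = pos 6 = 'g'
  'd' (pos 3) + 10 = pos 13 = 'n'
  'n' (pos 13) + 10 = pos 23 = 'x'
  'm' (pos 12) + 10 = pos 22 = 'w'
Result: gnxw

gnxw


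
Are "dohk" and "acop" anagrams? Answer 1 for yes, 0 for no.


Strings: "dohk", "acop"
Sorted first:  dhko
Sorted second: acop
Differ at position 0: 'd' vs 'a' => not anagrams

0


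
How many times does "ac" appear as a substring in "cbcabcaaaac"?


Searching for "ac" in "cbcabcaaaac"
Scanning each position:
  Position 0: "cb" => no
  Position 1: "bc" => no
  Position 2: "ca" => no
  Position 3: "ab" => no
  Position 4: "bc" => no
  Position 5: "ca" => no
  Position 6: "aa" => no
  Position 7: "aa" => no
  Position 8: "aa" => no
  Position 9: "ac" => MATCH
Total occurrences: 1

1


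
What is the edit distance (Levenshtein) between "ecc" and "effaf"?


Computing edit distance: "ecc" -> "effaf"
DP table:
           e    f    f    a    f
      0    1    2    3    4    5
  e   1    0    1    2    3    4
  c   2    1    1    2    3    4
  c   3    2    2    2    3    4
Edit distance = dp[3][5] = 4

4


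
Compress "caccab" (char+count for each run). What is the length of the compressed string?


Input: caccab
Runs:
  'c' x 1 => "c1"
  'a' x 1 => "a1"
  'c' x 2 => "c2"
  'a' x 1 => "a1"
  'b' x 1 => "b1"
Compressed: "c1a1c2a1b1"
Compressed length: 10

10


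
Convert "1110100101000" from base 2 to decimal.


Input: "1110100101000" in base 2
Positional expansion:
  Digit '1' (value 1) x 2^12 = 4096
  Digit '1' (value 1) x 2^11 = 2048
  Digit '1' (value 1) x 2^10 = 1024
  Digit '0' (value 0) x 2^9 = 0
  Digit '1' (value 1) x 2^8 = 256
  Digit '0' (value 0) x 2^7 = 0
  Digit '0' (value 0) x 2^6 = 0
  Digit '1' (value 1) x 2^5 = 32
  Digit '0' (value 0) x 2^4 = 0
  Digit '1' (value 1) x 2^3 = 8
  Digit '0' (value 0) x 2^2 = 0
  Digit '0' (value 0) x 2^1 = 0
  Digit '0' (value 0) x 2^0 = 0
Sum = 7464

7464


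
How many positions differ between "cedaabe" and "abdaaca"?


Comparing "cedaabe" and "abdaaca" position by position:
  Position 0: 'c' vs 'a' => DIFFER
  Position 1: 'e' vs 'b' => DIFFER
  Position 2: 'd' vs 'd' => same
  Position 3: 'a' vs 'a' => same
  Position 4: 'a' vs 'a' => same
  Position 5: 'b' vs 'c' => DIFFER
  Position 6: 'e' vs 'a' => DIFFER
Positions that differ: 4

4


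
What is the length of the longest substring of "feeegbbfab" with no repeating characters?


Input: "feeegbbfab"
Sliding window (track last position of each char):
  Position 0 ('f'): window [0,0] length 1 -- new best
  Position 1 ('e'): window [0,1] length 2 -- new best
  Position 2 ('e'): repeat (last at 1), move window start to 2
  Position 2 ('e'): window [2,2] length 1
  Position 3 ('e'): repeat (last at 2), move window start to 3
  Position 3 ('e'): window [3,3] length 1
  Position 4 ('g'): window [3,4] length 2
  Position 5 ('b'): window [3,5] length 3 -- new best
  Position 6 ('b'): repeat (last at 5), move window start to 6
  Position 6 ('b'): window [6,6] length 1
  Position 7 ('f'): window [6,7] length 2
  Position 8 ('a'): window [6,8] length 3
  Position 9 ('b'): repeat (last at 6), move window start to 7
  Position 9 ('b'): window [7,9] length 3
Longest substring with no repeats: "egb" with length 3

3


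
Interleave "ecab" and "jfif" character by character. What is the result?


Interleaving "ecab" and "jfif":
  Position 0: 'e' from first, 'j' from second => "ej"
  Position 1: 'c' from first, 'f' from second => "cf"
  Position 2: 'a' from first, 'i' from second => "ai"
  Position 3: 'b' from first, 'f' from second => "bf"
Result: ejcfaibf

ejcfaibf


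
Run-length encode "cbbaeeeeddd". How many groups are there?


Input: cbbaeeeeddd
Scanning for consecutive runs:
  Group 1: 'c' x 1 (positions 0-0)
  Group 2: 'b' x 2 (positions 1-2)
  Group 3: 'a' x 1 (positions 3-3)
  Group 4: 'e' x 4 (positions 4-7)
  Group 5: 'd' x 3 (positions 8-10)
Total groups: 5

5


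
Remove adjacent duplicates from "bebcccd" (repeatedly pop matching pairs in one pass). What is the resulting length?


Input: bebcccd
Stack-based adjacent duplicate removal:
  Read 'b': push. Stack: b
  Read 'e': push. Stack: be
  Read 'b': push. Stack: beb
  Read 'c': push. Stack: bebc
  Read 'c': matches stack top 'c' => pop. Stack: beb
  Read 'c': push. Stack: bebc
  Read 'd': push. Stack: bebcd
Final stack: "bebcd" (length 5)

5


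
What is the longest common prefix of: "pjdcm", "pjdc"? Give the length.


Words: pjdcm, pjdc
  Position 0: all 'p' => match
  Position 1: all 'j' => match
  Position 2: all 'd' => match
  Position 3: all 'c' => match
LCP = "pjdc" (length 4)

4


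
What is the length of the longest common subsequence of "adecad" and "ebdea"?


LCS of "adecad" and "ebdea"
DP table:
           e    b    d    e    a
      0    0    0    0    0    0
  a   0    0    0    0    0    1
  d   0    0    0    1    1    1
  e   0    1    1    1    2    2
  c   0    1    1    1    2    2
  a   0    1    1    1    2    3
  d   0    1    1    2    2    3
LCS length = dp[6][5] = 3

3


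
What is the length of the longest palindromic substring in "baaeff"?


Input: "baaeff"
Checking substrings for palindromes:
  [1:3] "aa" (len 2) => palindrome
  [4:6] "ff" (len 2) => palindrome
Longest palindromic substring: "aa" with length 2

2


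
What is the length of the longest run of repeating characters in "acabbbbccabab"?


Input: "acabbbbccabab"
Scanning for longest run:
  Position 1 ('c'): new char, reset run to 1
  Position 2 ('a'): new char, reset run to 1
  Position 3 ('b'): new char, reset run to 1
  Position 4 ('b'): continues run of 'b', length=2
  Position 5 ('b'): continues run of 'b', length=3
  Position 6 ('b'): continues run of 'b', length=4
  Position 7 ('c'): new char, reset run to 1
  Position 8 ('c'): continues run of 'c', length=2
  Position 9 ('a'): new char, reset run to 1
  Position 10 ('b'): new char, reset run to 1
  Position 11 ('a'): new char, reset run to 1
  Position 12 ('b'): new char, reset run to 1
Longest run: 'b' with length 4

4


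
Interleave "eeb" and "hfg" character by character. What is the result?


Interleaving "eeb" and "hfg":
  Position 0: 'e' from first, 'h' from second => "eh"
  Position 1: 'e' from first, 'f' from second => "ef"
  Position 2: 'b' from first, 'g' from second => "bg"
Result: ehefbg

ehefbg


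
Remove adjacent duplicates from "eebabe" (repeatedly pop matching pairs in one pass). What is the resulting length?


Input: eebabe
Stack-based adjacent duplicate removal:
  Read 'e': push. Stack: e
  Read 'e': matches stack top 'e' => pop. Stack: (empty)
  Read 'b': push. Stack: b
  Read 'a': push. Stack: ba
  Read 'b': push. Stack: bab
  Read 'e': push. Stack: babe
Final stack: "babe" (length 4)

4


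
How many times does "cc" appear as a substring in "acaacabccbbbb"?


Searching for "cc" in "acaacabccbbbb"
Scanning each position:
  Position 0: "ac" => no
  Position 1: "ca" => no
  Position 2: "aa" => no
  Position 3: "ac" => no
  Position 4: "ca" => no
  Position 5: "ab" => no
  Position 6: "bc" => no
  Position 7: "cc" => MATCH
  Position 8: "cb" => no
  Position 9: "bb" => no
  Position 10: "bb" => no
  Position 11: "bb" => no
Total occurrences: 1

1


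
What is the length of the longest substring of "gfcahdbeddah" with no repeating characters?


Input: "gfcahdbeddah"
Sliding window (track last position of each char):
  Position 0 ('g'): window [0,0] length 1 -- new best
  Position 1 ('f'): window [0,1] length 2 -- new best
  Position 2 ('c'): window [0,2] length 3 -- new best
  Position 3 ('a'): window [0,3] length 4 -- new best
  Position 4 ('h'): window [0,4] length 5 -- new best
  Position 5 ('d'): window [0,5] length 6 -- new best
  Position 6 ('b'): window [0,6] length 7 -- new best
  Position 7 ('e'): window [0,7] length 8 -- new best
  Position 8 ('d'): repeat (last at 5), move window start to 6
  Position 8 ('d'): window [6,8] length 3
  Position 9 ('d'): repeat (last at 8), move window start to 9
  Position 9 ('d'): window [9,9] length 1
  Position 10 ('a'): window [9,10] length 2
  Position 11 ('h'): window [9,11] length 3
Longest substring with no repeats: "gfcahdbe" with length 8

8


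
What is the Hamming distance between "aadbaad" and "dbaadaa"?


Comparing "aadbaad" and "dbaadaa" position by position:
  Position 0: 'a' vs 'd' => differ
  Position 1: 'a' vs 'b' => differ
  Position 2: 'd' vs 'a' => differ
  Position 3: 'b' vs 'a' => differ
  Position 4: 'a' vs 'd' => differ
  Position 5: 'a' vs 'a' => same
  Position 6: 'd' vs 'a' => differ
Total differences (Hamming distance): 6

6


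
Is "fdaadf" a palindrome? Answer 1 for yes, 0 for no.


Input: fdaadf
Reversed: fdaadf
  Compare pos 0 ('f') with pos 5 ('f'): match
  Compare pos 1 ('d') with pos 4 ('d'): match
  Compare pos 2 ('a') with pos 3 ('a'): match
Result: palindrome

1


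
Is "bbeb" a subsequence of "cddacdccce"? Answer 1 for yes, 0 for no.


Check if "bbeb" is a subsequence of "cddacdccce"
Greedy scan:
  Position 0 ('c'): no match needed
  Position 1 ('d'): no match needed
  Position 2 ('d'): no match needed
  Position 3 ('a'): no match needed
  Position 4 ('c'): no match needed
  Position 5 ('d'): no match needed
  Position 6 ('c'): no match needed
  Position 7 ('c'): no match needed
  Position 8 ('c'): no match needed
  Position 9 ('e'): no match needed
Only matched 0/4 characters => not a subsequence

0


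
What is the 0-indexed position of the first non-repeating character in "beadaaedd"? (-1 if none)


Input: beadaaedd
Character frequencies:
  'a': 3
  'b': 1
  'd': 3
  'e': 2
Scanning left to right for freq == 1:
  Position 0 ('b'): unique! => answer = 0

0


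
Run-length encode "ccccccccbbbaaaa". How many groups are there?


Input: ccccccccbbbaaaa
Scanning for consecutive runs:
  Group 1: 'c' x 8 (positions 0-7)
  Group 2: 'b' x 3 (positions 8-10)
  Group 3: 'a' x 4 (positions 11-14)
Total groups: 3

3


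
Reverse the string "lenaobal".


Input: lenaobal
Reading characters right to left:
  Position 7: 'l'
  Position 6: 'a'
  Position 5: 'b'
  Position 4: 'o'
  Position 3: 'a'
  Position 2: 'n'
  Position 1: 'e'
  Position 0: 'l'
Reversed: laboanel

laboanel


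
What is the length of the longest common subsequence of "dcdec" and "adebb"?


LCS of "dcdec" and "adebb"
DP table:
           a    d    e    b    b
      0    0    0    0    0    0
  d   0    0    1    1    1    1
  c   0    0    1    1    1    1
  d   0    0    1    1    1    1
  e   0    0    1    2    2    2
  c   0    0    1    2    2    2
LCS length = dp[5][5] = 2

2


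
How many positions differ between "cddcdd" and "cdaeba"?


Comparing "cddcdd" and "cdaeba" position by position:
  Position 0: 'c' vs 'c' => same
  Position 1: 'd' vs 'd' => same
  Position 2: 'd' vs 'a' => DIFFER
  Position 3: 'c' vs 'e' => DIFFER
  Position 4: 'd' vs 'b' => DIFFER
  Position 5: 'd' vs 'a' => DIFFER
Positions that differ: 4

4


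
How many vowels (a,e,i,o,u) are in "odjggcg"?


Input: odjggcg
Checking each character:
  'o' at position 0: vowel (running total: 1)
  'd' at position 1: consonant
  'j' at position 2: consonant
  'g' at position 3: consonant
  'g' at position 4: consonant
  'c' at position 5: consonant
  'g' at position 6: consonant
Total vowels: 1

1


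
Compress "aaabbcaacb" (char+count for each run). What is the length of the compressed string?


Input: aaabbcaacb
Runs:
  'a' x 3 => "a3"
  'b' x 2 => "b2"
  'c' x 1 => "c1"
  'a' x 2 => "a2"
  'c' x 1 => "c1"
  'b' x 1 => "b1"
Compressed: "a3b2c1a2c1b1"
Compressed length: 12

12


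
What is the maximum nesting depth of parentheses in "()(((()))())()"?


Input: "()(((()))())()"
Tracking depth:
  Position 0 '(': depth becomes 1
  Position 1 ')': depth becomes 0
  Position 2 '(': depth becomes 1
  Position 3 '(': depth becomes 2
  Position 4 '(': depth becomes 3
  Position 5 '(': depth becomes 4
  Position 6 ')': depth becomes 3
  Position 7 ')': depth becomes 2
  Position 8 ')': depth becomes 1
  Position 9 '(': depth becomes 2
  Position 10 ')': depth becomes 1
  Position 11 ')': depth becomes 0
  Position 12 '(': depth becomes 1
  Position 13 ')': depth becomes 0
Maximum depth reached: 4

4


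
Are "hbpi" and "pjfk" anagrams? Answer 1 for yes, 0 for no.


Strings: "hbpi", "pjfk"
Sorted first:  bhip
Sorted second: fjkp
Differ at position 0: 'b' vs 'f' => not anagrams

0


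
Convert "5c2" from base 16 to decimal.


Input: "5c2" in base 16
Positional expansion:
  Digit '5' (value 5) x 16^2 = 1280
  Digit 'c' (value 12) x 16^1 = 192
  Digit '2' (value 2) x 16^0 = 2
Sum = 1474

1474


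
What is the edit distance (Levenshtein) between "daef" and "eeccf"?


Computing edit distance: "daef" -> "eeccf"
DP table:
           e    e    c    c    f
      0    1    2    3    4    5
  d   1    1    2    3    4    5
  a   2    2    2    3    4    5
  e   3    2    2    3    4    5
  f   4    3    3    3    4    4
Edit distance = dp[4][5] = 4

4


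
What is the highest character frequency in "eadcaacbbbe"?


Input: eadcaacbbbe
Character counts:
  'a': 3
  'b': 3
  'c': 2
  'd': 1
  'e': 2
Maximum frequency: 3

3


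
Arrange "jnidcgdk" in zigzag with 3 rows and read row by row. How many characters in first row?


Zigzag "jnidcgdk" into 3 rows:
Placing characters:
  'j' => row 0
  'n' => row 1
  'i' => row 2
  'd' => row 1
  'c' => row 0
  'g' => row 1
  'd' => row 2
  'k' => row 1
Rows:
  Row 0: "jc"
  Row 1: "ndgk"
  Row 2: "id"
First row length: 2

2


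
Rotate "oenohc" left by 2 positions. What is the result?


Input: "oenohc", rotate left by 2
First 2 characters: "oe"
Remaining characters: "nohc"
Concatenate remaining + first: "nohc" + "oe" = "nohcoe"

nohcoe


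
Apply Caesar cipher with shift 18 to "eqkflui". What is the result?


Caesar cipher: shift "eqkflui" by 18
  'e' (pos 4) + 18 = pos 22 = 'w'
  'q' (pos 16) + 18 = pos 8 = 'i'
  'k' (pos 10) + 18 = pos 2 = 'c'
  'f' (pos 5) + 18 = pos 23 = 'x'
  'l' (pos 11) + 18 = pos 3 = 'd'
  'u' (pos 20) + 18 = pos 12 = 'm'
  'i' (pos 8) + 18 = pos 0 = 'a'
Result: wicxdma

wicxdma


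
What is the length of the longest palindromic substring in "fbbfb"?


Input: "fbbfb"
Checking substrings for palindromes:
  [0:4] "fbbf" (len 4) => palindrome
  [2:5] "bfb" (len 3) => palindrome
  [1:3] "bb" (len 2) => palindrome
Longest palindromic substring: "fbbf" with length 4

4


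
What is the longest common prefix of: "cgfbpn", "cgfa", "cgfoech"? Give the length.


Words: cgfbpn, cgfa, cgfoech
  Position 0: all 'c' => match
  Position 1: all 'g' => match
  Position 2: all 'f' => match
  Position 3: ('b', 'a', 'o') => mismatch, stop
LCP = "cgf" (length 3)

3


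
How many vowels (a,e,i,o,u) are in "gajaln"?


Input: gajaln
Checking each character:
  'g' at position 0: consonant
  'a' at position 1: vowel (running total: 1)
  'j' at position 2: consonant
  'a' at position 3: vowel (running total: 2)
  'l' at position 4: consonant
  'n' at position 5: consonant
Total vowels: 2

2


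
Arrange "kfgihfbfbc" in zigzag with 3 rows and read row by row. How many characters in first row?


Zigzag "kfgihfbfbc" into 3 rows:
Placing characters:
  'k' => row 0
  'f' => row 1
  'g' => row 2
  'i' => row 1
  'h' => row 0
  'f' => row 1
  'b' => row 2
  'f' => row 1
  'b' => row 0
  'c' => row 1
Rows:
  Row 0: "khb"
  Row 1: "fiffc"
  Row 2: "gb"
First row length: 3

3


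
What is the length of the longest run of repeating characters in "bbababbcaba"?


Input: "bbababbcaba"
Scanning for longest run:
  Position 1 ('b'): continues run of 'b', length=2
  Position 2 ('a'): new char, reset run to 1
  Position 3 ('b'): new char, reset run to 1
  Position 4 ('a'): new char, reset run to 1
  Position 5 ('b'): new char, reset run to 1
  Position 6 ('b'): continues run of 'b', length=2
  Position 7 ('c'): new char, reset run to 1
  Position 8 ('a'): new char, reset run to 1
  Position 9 ('b'): new char, reset run to 1
  Position 10 ('a'): new char, reset run to 1
Longest run: 'b' with length 2

2


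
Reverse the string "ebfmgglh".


Input: ebfmgglh
Reading characters right to left:
  Position 7: 'h'
  Position 6: 'l'
  Position 5: 'g'
  Position 4: 'g'
  Position 3: 'm'
  Position 2: 'f'
  Position 1: 'b'
  Position 0: 'e'
Reversed: hlggmfbe

hlggmfbe


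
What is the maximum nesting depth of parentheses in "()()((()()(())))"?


Input: "()()((()()(())))"
Tracking depth:
  Position 0 '(': depth becomes 1
  Position 1 ')': depth becomes 0
  Position 2 '(': depth becomes 1
  Position 3 ')': depth becomes 0
  Position 4 '(': depth becomes 1
  Position 5 '(': depth becomes 2
  Position 6 '(': depth becomes 3
  Position 7 ')': depth becomes 2
  Position 8 '(': depth becomes 3
  Position 9 ')': depth becomes 2
  Position 10 '(': depth becomes 3
  Position 11 '(': depth becomes 4
  Position 12 ')': depth becomes 3
  Position 13 ')': depth becomes 2
  Position 14 ')': depth becomes 1
  Position 15 ')': depth becomes 0
Maximum depth reached: 4

4


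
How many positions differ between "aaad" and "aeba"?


Comparing "aaad" and "aeba" position by position:
  Position 0: 'a' vs 'a' => same
  Position 1: 'a' vs 'e' => DIFFER
  Position 2: 'a' vs 'b' => DIFFER
  Position 3: 'd' vs 'a' => DIFFER
Positions that differ: 3

3


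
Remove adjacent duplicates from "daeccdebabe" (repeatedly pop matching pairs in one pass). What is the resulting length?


Input: daeccdebabe
Stack-based adjacent duplicate removal:
  Read 'd': push. Stack: d
  Read 'a': push. Stack: da
  Read 'e': push. Stack: dae
  Read 'c': push. Stack: daec
  Read 'c': matches stack top 'c' => pop. Stack: dae
  Read 'd': push. Stack: daed
  Read 'e': push. Stack: daede
  Read 'b': push. Stack: daedeb
  Read 'a': push. Stack: daedeba
  Read 'b': push. Stack: daedebab
  Read 'e': push. Stack: daedebabe
Final stack: "daedebabe" (length 9)

9


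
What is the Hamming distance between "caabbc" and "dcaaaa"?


Comparing "caabbc" and "dcaaaa" position by position:
  Position 0: 'c' vs 'd' => differ
  Position 1: 'a' vs 'c' => differ
  Position 2: 'a' vs 'a' => same
  Position 3: 'b' vs 'a' => differ
  Position 4: 'b' vs 'a' => differ
  Position 5: 'c' vs 'a' => differ
Total differences (Hamming distance): 5

5


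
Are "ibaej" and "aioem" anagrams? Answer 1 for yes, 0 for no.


Strings: "ibaej", "aioem"
Sorted first:  abeij
Sorted second: aeimo
Differ at position 1: 'b' vs 'e' => not anagrams

0


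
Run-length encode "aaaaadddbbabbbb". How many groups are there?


Input: aaaaadddbbabbbb
Scanning for consecutive runs:
  Group 1: 'a' x 5 (positions 0-4)
  Group 2: 'd' x 3 (positions 5-7)
  Group 3: 'b' x 2 (positions 8-9)
  Group 4: 'a' x 1 (positions 10-10)
  Group 5: 'b' x 4 (positions 11-14)
Total groups: 5

5


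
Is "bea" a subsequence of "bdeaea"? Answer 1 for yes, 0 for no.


Check if "bea" is a subsequence of "bdeaea"
Greedy scan:
  Position 0 ('b'): matches sub[0] = 'b'
  Position 1 ('d'): no match needed
  Position 2 ('e'): matches sub[1] = 'e'
  Position 3 ('a'): matches sub[2] = 'a'
  Position 4 ('e'): no match needed
  Position 5 ('a'): no match needed
All 3 characters matched => is a subsequence

1


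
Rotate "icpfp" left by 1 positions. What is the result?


Input: "icpfp", rotate left by 1
First 1 characters: "i"
Remaining characters: "cpfp"
Concatenate remaining + first: "cpfp" + "i" = "cpfpi"

cpfpi


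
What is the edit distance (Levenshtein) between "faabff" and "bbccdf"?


Computing edit distance: "faabff" -> "bbccdf"
DP table:
           b    b    c    c    d    f
      0    1    2    3    4    5    6
  f   1    1    2    3    4    5    5
  a   2    2    2    3    4    5    6
  a   3    3    3    3    4    5    6
  b   4    3    3    4    4    5    6
  f   5    4    4    4    5    5    5
  f   6    5    5    5    5    6    5
Edit distance = dp[6][6] = 5

5


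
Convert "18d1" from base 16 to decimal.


Input: "18d1" in base 16
Positional expansion:
  Digit '1' (value 1) x 16^3 = 4096
  Digit '8' (value 8) x 16^2 = 2048
  Digit 'd' (value 13) x 16^1 = 208
  Digit '1' (value 1) x 16^0 = 1
Sum = 6353

6353


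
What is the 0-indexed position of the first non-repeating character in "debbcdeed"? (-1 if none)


Input: debbcdeed
Character frequencies:
  'b': 2
  'c': 1
  'd': 3
  'e': 3
Scanning left to right for freq == 1:
  Position 0 ('d'): freq=3, skip
  Position 1 ('e'): freq=3, skip
  Position 2 ('b'): freq=2, skip
  Position 3 ('b'): freq=2, skip
  Position 4 ('c'): unique! => answer = 4

4


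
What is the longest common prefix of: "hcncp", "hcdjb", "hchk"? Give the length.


Words: hcncp, hcdjb, hchk
  Position 0: all 'h' => match
  Position 1: all 'c' => match
  Position 2: ('n', 'd', 'h') => mismatch, stop
LCP = "hc" (length 2)

2


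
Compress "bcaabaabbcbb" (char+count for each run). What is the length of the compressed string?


Input: bcaabaabbcbb
Runs:
  'b' x 1 => "b1"
  'c' x 1 => "c1"
  'a' x 2 => "a2"
  'b' x 1 => "b1"
  'a' x 2 => "a2"
  'b' x 2 => "b2"
  'c' x 1 => "c1"
  'b' x 2 => "b2"
Compressed: "b1c1a2b1a2b2c1b2"
Compressed length: 16

16


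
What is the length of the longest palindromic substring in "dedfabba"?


Input: "dedfabba"
Checking substrings for palindromes:
  [4:8] "abba" (len 4) => palindrome
  [0:3] "ded" (len 3) => palindrome
  [5:7] "bb" (len 2) => palindrome
Longest palindromic substring: "abba" with length 4

4


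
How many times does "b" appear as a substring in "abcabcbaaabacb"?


Searching for "b" in "abcabcbaaabacb"
Scanning each position:
  Position 0: "a" => no
  Position 1: "b" => MATCH
  Position 2: "c" => no
  Position 3: "a" => no
  Position 4: "b" => MATCH
  Position 5: "c" => no
  Position 6: "b" => MATCH
  Position 7: "a" => no
  Position 8: "a" => no
  Position 9: "a" => no
  Position 10: "b" => MATCH
  Position 11: "a" => no
  Position 12: "c" => no
  Position 13: "b" => MATCH
Total occurrences: 5

5


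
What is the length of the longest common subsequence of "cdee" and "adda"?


LCS of "cdee" and "adda"
DP table:
           a    d    d    a
      0    0    0    0    0
  c   0    0    0    0    0
  d   0    0    1    1    1
  e   0    0    1    1    1
  e   0    0    1    1    1
LCS length = dp[4][4] = 1

1


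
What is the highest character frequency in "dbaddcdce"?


Input: dbaddcdce
Character counts:
  'a': 1
  'b': 1
  'c': 2
  'd': 4
  'e': 1
Maximum frequency: 4

4


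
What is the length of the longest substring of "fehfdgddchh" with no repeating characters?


Input: "fehfdgddchh"
Sliding window (track last position of each char):
  Position 0 ('f'): window [0,0] length 1 -- new best
  Position 1 ('e'): window [0,1] length 2 -- new best
  Position 2 ('h'): window [0,2] length 3 -- new best
  Position 3 ('f'): repeat (last at 0), move window start to 1
  Position 3 ('f'): window [1,3] length 3
  Position 4 ('d'): window [1,4] length 4 -- new best
  Position 5 ('g'): window [1,5] length 5 -- new best
  Position 6 ('d'): repeat (last at 4), move window start to 5
  Position 6 ('d'): window [5,6] length 2
  Position 7 ('d'): repeat (last at 6), move window start to 7
  Position 7 ('d'): window [7,7] length 1
  Position 8 ('c'): window [7,8] length 2
  Position 9 ('h'): window [7,9] length 3
  Position 10 ('h'): repeat (last at 9), move window start to 10
  Position 10 ('h'): window [10,10] length 1
Longest substring with no repeats: "ehfdg" with length 5

5


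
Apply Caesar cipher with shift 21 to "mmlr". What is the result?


Caesar cipher: shift "mmlr" by 21
  'm' (pos 12) + 21 = pos 7 = 'h'
  'm' (pos 12) + 21 = pos 7 = 'h'
  'l' (pos 11) + 21 = pos 6 = 'g'
  'r' (pos 17) + 21 = pos 12 = 'm'
Result: hhgm

hhgm


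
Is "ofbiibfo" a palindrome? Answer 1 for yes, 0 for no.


Input: ofbiibfo
Reversed: ofbiibfo
  Compare pos 0 ('o') with pos 7 ('o'): match
  Compare pos 1 ('f') with pos 6 ('f'): match
  Compare pos 2 ('b') with pos 5 ('b'): match
  Compare pos 3 ('i') with pos 4 ('i'): match
Result: palindrome

1


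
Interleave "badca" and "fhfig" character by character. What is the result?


Interleaving "badca" and "fhfig":
  Position 0: 'b' from first, 'f' from second => "bf"
  Position 1: 'a' from first, 'h' from second => "ah"
  Position 2: 'd' from first, 'f' from second => "df"
  Position 3: 'c' from first, 'i' from second => "ci"
  Position 4: 'a' from first, 'g' from second => "ag"
Result: bfahdfciag

bfahdfciag


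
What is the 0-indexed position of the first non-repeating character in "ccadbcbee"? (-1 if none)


Input: ccadbcbee
Character frequencies:
  'a': 1
  'b': 2
  'c': 3
  'd': 1
  'e': 2
Scanning left to right for freq == 1:
  Position 0 ('c'): freq=3, skip
  Position 1 ('c'): freq=3, skip
  Position 2 ('a'): unique! => answer = 2

2


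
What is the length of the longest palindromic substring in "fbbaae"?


Input: "fbbaae"
Checking substrings for palindromes:
  [1:3] "bb" (len 2) => palindrome
  [3:5] "aa" (len 2) => palindrome
Longest palindromic substring: "bb" with length 2

2


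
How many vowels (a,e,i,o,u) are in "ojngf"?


Input: ojngf
Checking each character:
  'o' at position 0: vowel (running total: 1)
  'j' at position 1: consonant
  'n' at position 2: consonant
  'g' at position 3: consonant
  'f' at position 4: consonant
Total vowels: 1

1


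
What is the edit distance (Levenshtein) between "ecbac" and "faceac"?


Computing edit distance: "ecbac" -> "faceac"
DP table:
           f    a    c    e    a    c
      0    1    2    3    4    5    6
  e   1    1    2    3    3    4    5
  c   2    2    2    2    3    4    4
  b   3    3    3    3    3    4    5
  a   4    4    3    4    4    3    4
  c   5    5    4    3    4    4    3
Edit distance = dp[5][6] = 3

3


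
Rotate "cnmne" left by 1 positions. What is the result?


Input: "cnmne", rotate left by 1
First 1 characters: "c"
Remaining characters: "nmne"
Concatenate remaining + first: "nmne" + "c" = "nmnec"

nmnec


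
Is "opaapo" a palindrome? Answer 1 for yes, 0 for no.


Input: opaapo
Reversed: opaapo
  Compare pos 0 ('o') with pos 5 ('o'): match
  Compare pos 1 ('p') with pos 4 ('p'): match
  Compare pos 2 ('a') with pos 3 ('a'): match
Result: palindrome

1


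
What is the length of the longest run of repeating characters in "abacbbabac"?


Input: "abacbbabac"
Scanning for longest run:
  Position 1 ('b'): new char, reset run to 1
  Position 2 ('a'): new char, reset run to 1
  Position 3 ('c'): new char, reset run to 1
  Position 4 ('b'): new char, reset run to 1
  Position 5 ('b'): continues run of 'b', length=2
  Position 6 ('a'): new char, reset run to 1
  Position 7 ('b'): new char, reset run to 1
  Position 8 ('a'): new char, reset run to 1
  Position 9 ('c'): new char, reset run to 1
Longest run: 'b' with length 2

2


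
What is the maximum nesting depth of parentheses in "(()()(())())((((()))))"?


Input: "(()()(())())((((()))))"
Tracking depth:
  Position 0 '(': depth becomes 1
  Position 1 '(': depth becomes 2
  Position 2 ')': depth becomes 1
  Position 3 '(': depth becomes 2
  Position 4 ')': depth becomes 1
  Position 5 '(': depth becomes 2
  Position 6 '(': depth becomes 3
  Position 7 ')': depth becomes 2
  Position 8 ')': depth becomes 1
  Position 9 '(': depth becomes 2
  Position 10 ')': depth becomes 1
  Position 11 ')': depth becomes 0
  Position 12 '(': depth becomes 1
  Position 13 '(': depth becomes 2
  Position 14 '(': depth becomes 3
  Position 15 '(': depth becomes 4
  Position 16 '(': depth becomes 5
  Position 17 ')': depth becomes 4
  Position 18 ')': depth becomes 3
  Position 19 ')': depth becomes 2
  Position 20 ')': depth becomes 1
  Position 21 ')': depth becomes 0
Maximum depth reached: 5

5


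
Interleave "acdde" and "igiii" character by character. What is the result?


Interleaving "acdde" and "igiii":
  Position 0: 'a' from first, 'i' from second => "ai"
  Position 1: 'c' from first, 'g' from second => "cg"
  Position 2: 'd' from first, 'i' from second => "di"
  Position 3: 'd' from first, 'i' from second => "di"
  Position 4: 'e' from first, 'i' from second => "ei"
Result: aicgdidiei

aicgdidiei


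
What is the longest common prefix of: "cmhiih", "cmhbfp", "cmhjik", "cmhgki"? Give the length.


Words: cmhiih, cmhbfp, cmhjik, cmhgki
  Position 0: all 'c' => match
  Position 1: all 'm' => match
  Position 2: all 'h' => match
  Position 3: ('i', 'b', 'j', 'g') => mismatch, stop
LCP = "cmh" (length 3)

3


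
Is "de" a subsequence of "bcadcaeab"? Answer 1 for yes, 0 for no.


Check if "de" is a subsequence of "bcadcaeab"
Greedy scan:
  Position 0 ('b'): no match needed
  Position 1 ('c'): no match needed
  Position 2 ('a'): no match needed
  Position 3 ('d'): matches sub[0] = 'd'
  Position 4 ('c'): no match needed
  Position 5 ('a'): no match needed
  Position 6 ('e'): matches sub[1] = 'e'
  Position 7 ('a'): no match needed
  Position 8 ('b'): no match needed
All 2 characters matched => is a subsequence

1


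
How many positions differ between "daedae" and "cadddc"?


Comparing "daedae" and "cadddc" position by position:
  Position 0: 'd' vs 'c' => DIFFER
  Position 1: 'a' vs 'a' => same
  Position 2: 'e' vs 'd' => DIFFER
  Position 3: 'd' vs 'd' => same
  Position 4: 'a' vs 'd' => DIFFER
  Position 5: 'e' vs 'c' => DIFFER
Positions that differ: 4

4


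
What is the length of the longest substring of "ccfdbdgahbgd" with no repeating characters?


Input: "ccfdbdgahbgd"
Sliding window (track last position of each char):
  Position 0 ('c'): window [0,0] length 1 -- new best
  Position 1 ('c'): repeat (last at 0), move window start to 1
  Position 1 ('c'): window [1,1] length 1
  Position 2 ('f'): window [1,2] length 2 -- new best
  Position 3 ('d'): window [1,3] length 3 -- new best
  Position 4 ('b'): window [1,4] length 4 -- new best
  Position 5 ('d'): repeat (last at 3), move window start to 4
  Position 5 ('d'): window [4,5] length 2
  Position 6 ('g'): window [4,6] length 3
  Position 7 ('a'): window [4,7] length 4
  Position 8 ('h'): window [4,8] length 5 -- new best
  Position 9 ('b'): repeat (last at 4), move window start to 5
  Position 9 ('b'): window [5,9] length 5
  Position 10 ('g'): repeat (last at 6), move window start to 7
  Position 10 ('g'): window [7,10] length 4
  Position 11 ('d'): window [7,11] length 5
Longest substring with no repeats: "bdgah" with length 5

5


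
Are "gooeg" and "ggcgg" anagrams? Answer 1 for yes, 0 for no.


Strings: "gooeg", "ggcgg"
Sorted first:  eggoo
Sorted second: cgggg
Differ at position 0: 'e' vs 'c' => not anagrams

0


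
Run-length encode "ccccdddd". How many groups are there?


Input: ccccdddd
Scanning for consecutive runs:
  Group 1: 'c' x 4 (positions 0-3)
  Group 2: 'd' x 4 (positions 4-7)
Total groups: 2

2


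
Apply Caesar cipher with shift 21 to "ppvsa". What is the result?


Caesar cipher: shift "ppvsa" by 21
  'p' (pos 15) + 21 = pos 10 = 'k'
  'p' (pos 15) + 21 = pos 10 = 'k'
  'v' (pos 21) + 21 = pos 16 = 'q'
  's' (pos 18) + 21 = pos 13 = 'n'
  'a' (pos 0) + 21 = pos 21 = 'v'
Result: kkqnv

kkqnv


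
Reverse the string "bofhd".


Input: bofhd
Reading characters right to left:
  Position 4: 'd'
  Position 3: 'h'
  Position 2: 'f'
  Position 1: 'o'
  Position 0: 'b'
Reversed: dhfob

dhfob


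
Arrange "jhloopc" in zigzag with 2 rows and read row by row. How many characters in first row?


Zigzag "jhloopc" into 2 rows:
Placing characters:
  'j' => row 0
  'h' => row 1
  'l' => row 0
  'o' => row 1
  'o' => row 0
  'p' => row 1
  'c' => row 0
Rows:
  Row 0: "jloc"
  Row 1: "hop"
First row length: 4

4


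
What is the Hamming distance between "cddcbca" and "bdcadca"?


Comparing "cddcbca" and "bdcadca" position by position:
  Position 0: 'c' vs 'b' => differ
  Position 1: 'd' vs 'd' => same
  Position 2: 'd' vs 'c' => differ
  Position 3: 'c' vs 'a' => differ
  Position 4: 'b' vs 'd' => differ
  Position 5: 'c' vs 'c' => same
  Position 6: 'a' vs 'a' => same
Total differences (Hamming distance): 4

4


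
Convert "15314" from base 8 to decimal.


Input: "15314" in base 8
Positional expansion:
  Digit '1' (value 1) x 8^4 = 4096
  Digit '5' (value 5) x 8^3 = 2560
  Digit '3' (value 3) x 8^2 = 192
  Digit '1' (value 1) x 8^1 = 8
  Digit '4' (value 4) x 8^0 = 4
Sum = 6860

6860


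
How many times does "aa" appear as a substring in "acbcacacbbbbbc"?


Searching for "aa" in "acbcacacbbbbbc"
Scanning each position:
  Position 0: "ac" => no
  Position 1: "cb" => no
  Position 2: "bc" => no
  Position 3: "ca" => no
  Position 4: "ac" => no
  Position 5: "ca" => no
  Position 6: "ac" => no
  Position 7: "cb" => no
  Position 8: "bb" => no
  Position 9: "bb" => no
  Position 10: "bb" => no
  Position 11: "bb" => no
  Position 12: "bc" => no
Total occurrences: 0

0


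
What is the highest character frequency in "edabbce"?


Input: edabbce
Character counts:
  'a': 1
  'b': 2
  'c': 1
  'd': 1
  'e': 2
Maximum frequency: 2

2


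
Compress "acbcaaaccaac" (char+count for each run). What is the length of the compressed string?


Input: acbcaaaccaac
Runs:
  'a' x 1 => "a1"
  'c' x 1 => "c1"
  'b' x 1 => "b1"
  'c' x 1 => "c1"
  'a' x 3 => "a3"
  'c' x 2 => "c2"
  'a' x 2 => "a2"
  'c' x 1 => "c1"
Compressed: "a1c1b1c1a3c2a2c1"
Compressed length: 16

16


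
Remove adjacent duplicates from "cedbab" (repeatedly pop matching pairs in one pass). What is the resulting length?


Input: cedbab
Stack-based adjacent duplicate removal:
  Read 'c': push. Stack: c
  Read 'e': push. Stack: ce
  Read 'd': push. Stack: ced
  Read 'b': push. Stack: cedb
  Read 'a': push. Stack: cedba
  Read 'b': push. Stack: cedbab
Final stack: "cedbab" (length 6)

6


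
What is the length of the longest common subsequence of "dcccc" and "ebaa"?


LCS of "dcccc" and "ebaa"
DP table:
           e    b    a    a
      0    0    0    0    0
  d   0    0    0    0    0
  c   0    0    0    0    0
  c   0    0    0    0    0
  c   0    0    0    0    0
  c   0    0    0    0    0
LCS length = dp[5][4] = 0

0


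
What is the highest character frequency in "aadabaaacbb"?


Input: aadabaaacbb
Character counts:
  'a': 6
  'b': 3
  'c': 1
  'd': 1
Maximum frequency: 6

6


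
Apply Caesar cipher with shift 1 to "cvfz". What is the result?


Caesar cipher: shift "cvfz" by 1
  'c' (pos 2) + 1 = pos 3 = 'd'
  'v' (pos 21) + 1 = pos 22 = 'w'
  'f' (pos 5) + 1 = pos 6 = 'g'
  'z' (pos 25) + 1 = pos 0 = 'a'
Result: dwga

dwga
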